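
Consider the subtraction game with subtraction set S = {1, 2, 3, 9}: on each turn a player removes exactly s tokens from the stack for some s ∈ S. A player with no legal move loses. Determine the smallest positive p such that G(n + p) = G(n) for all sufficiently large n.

n :  0  1  2  3  4  5  6  7  8  9 10 11 12 13 14
G :  0  1  2  3  0  1  2  3  0  1  2  3  0  1  2
G(n+4) = G(n) holds for n = 0,…,8 (a full window of length max(S) = 9), so the sequence is purely periodic with period 4.

4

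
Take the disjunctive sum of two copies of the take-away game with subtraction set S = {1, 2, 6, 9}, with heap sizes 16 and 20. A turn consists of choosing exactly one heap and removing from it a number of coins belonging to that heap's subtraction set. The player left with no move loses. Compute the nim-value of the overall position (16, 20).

1

All heaps use S = {1, 2, 6, 9}:
n :  0  1  2  3  4  5  6  7  8  9 10 11 12 13 14 15 16 17 18 19 20
G :  0  1  2  0  1  2  3  0  1  2  0  1  2  3  0  1  2  0  1  2  3
Heap A: G(16) = 2.
Heap B: G(20) = 3.
Combined Grundy value = 2 ⊕ 3 = 1.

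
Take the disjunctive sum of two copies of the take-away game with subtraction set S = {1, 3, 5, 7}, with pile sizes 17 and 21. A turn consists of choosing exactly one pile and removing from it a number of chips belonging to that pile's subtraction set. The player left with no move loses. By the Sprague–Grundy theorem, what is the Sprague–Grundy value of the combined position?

All piles use S = {1, 3, 5, 7}:
G(0) = 0
G(1) = mex{0} = 1
G(2) = mex{1} = 0
G(3) = mex{0,0} = 1
G(4) = mex{1,1} = 0
G(5) = mex{0,0,0} = 1
G(6) = mex{1,1,1} = 0
G(7) = mex{0,0,0,0} = 1
G(8) = mex{1,1,1,1} = 0
G(9) = mex{0,0,0,0} = 1
G(10) = mex{1,1,1,1} = 0
G(11) = mex{0,0,0,0} = 1
G(12) = mex{1,1,1,1} = 0
G(13) = mex{0,0,0,0} = 1
G(14) = mex{1,1,1,1} = 0
G(15) = mex{0,0,0,0} = 1
G(16) = mex{1,1,1,1} = 0
G(17) = mex{0,0,0,0} = 1
G(18) = mex{1,1,1,1} = 0
G(19) = mex{0,0,0,0} = 1
G(20) = mex{1,1,1,1} = 0
G(21) = mex{0,0,0,0} = 1
Pile A: G(17) = 1.
Pile B: G(21) = 1.
Combined Grundy value = 1 ⊕ 1 = 0.

0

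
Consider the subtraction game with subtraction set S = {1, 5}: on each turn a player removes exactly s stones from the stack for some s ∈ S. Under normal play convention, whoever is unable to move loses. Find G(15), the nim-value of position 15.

1

G(0) = 0
G(1) = mex{0} = 1
G(2) = mex{1} = 0
G(3) = mex{0} = 1
G(4) = mex{1} = 0
G(5) = mex{0,0} = 1
G(6) = mex{1,1} = 0
G(7) = mex{0,0} = 1
G(8) = mex{1,1} = 0
G(9) = mex{0,0} = 1
G(10) = mex{1,1} = 0
G(11) = mex{0,0} = 1
G(12) = mex{1,1} = 0
G(13) = mex{0,0} = 1
G(14) = mex{1,1} = 0
G(15) = mex{0,0} = 1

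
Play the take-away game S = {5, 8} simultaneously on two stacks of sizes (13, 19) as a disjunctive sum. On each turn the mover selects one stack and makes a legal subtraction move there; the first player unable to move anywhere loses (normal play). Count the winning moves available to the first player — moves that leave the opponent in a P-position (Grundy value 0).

All stacks use S = {5, 8}:
n :  0  1  2  3  4  5  6  7  8  9 10 11 12 13 14 15 16 17 18 19
G :  0  0  0  0  0  1  1  1  1  1  2  2  2  0  0  0  0  0  1  1
Stack A: G(13) = 0.
Stack B: G(19) = 1.
Combined Grundy value = 0 ⊕ 1 = 1.
A winning move leaves total XOR = 0, i.e. changes one component's Grundy value g to g ⊕ X where X is the current total.
Stack A: need g' = 0⊕1 = 1. Options: 13−5→G=1, 13−8→G=1. Hits: 2.
Stack B: need g' = 1⊕1 = 0. Options: 19−5→G=0, 19−8→G=2. Hits: 1.

3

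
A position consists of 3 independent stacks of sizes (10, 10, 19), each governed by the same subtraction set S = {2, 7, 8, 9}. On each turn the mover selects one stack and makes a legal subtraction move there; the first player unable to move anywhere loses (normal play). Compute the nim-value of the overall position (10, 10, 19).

All stacks use S = {2, 7, 8, 9}:
n :  0  1  2  3  4  5  6  7  8  9 10 11 12 13 14 15 16 17 18 19
G :  0  0  1  1  0  0  1  1  2  2  3  3  2  2  3  0  0  1  1  0
Stack A: G(10) = 3.
Stack B: G(10) = 3.
Stack C: G(19) = 0.
Combined Grundy value = 3 ⊕ 3 ⊕ 0 = 0.

0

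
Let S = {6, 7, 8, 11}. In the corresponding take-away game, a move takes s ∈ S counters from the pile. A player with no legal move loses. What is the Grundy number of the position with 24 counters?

n :  0  1  2  3  4  5  6  7  8  9 10 11 12 13 14 15 16 17 18 19 20 21 22 23 24
G :  0  0  0  0  0  0  1  1  1  1  1  1  2  2  2  2  2  0  0  0  0  0  0  1  1

1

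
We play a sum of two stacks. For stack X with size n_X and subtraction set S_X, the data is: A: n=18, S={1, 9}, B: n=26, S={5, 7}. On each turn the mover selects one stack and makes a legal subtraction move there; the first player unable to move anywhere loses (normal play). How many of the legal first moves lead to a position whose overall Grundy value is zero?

0

Stack A, S = {1, 9}:
n :  0  1  2  3  4  5  6  7  8  9 10 11 12 13 14 15 16 17 18
G :  0  1  0  1  0  1  0  1  0  1  0  1  0  1  0  1  0  1  0
G_A(18) = 0.
Stack B, S = {5, 7}:
n :  0  1  2  3  4  5  6  7  8  9 10 11 12 13 14 15 16 17 18 19 20 21 22 23 24 25 26
G :  0  0  0  0  0  1  1  1  1  1  2  2  0  0  0  0  0  1  1  1  1  1  2  2  0  0  0
G_B(26) = 0.
Combined Grundy value = 0 ⊕ 0 = 0.
A winning move leaves total XOR = 0, i.e. changes one component's Grundy value g to g ⊕ X where X is the current total.
Stack A: target g' = 0⊕0 = 0, but every legal move changes the Grundy value (mex property), so 0 moves.
Stack B: target g' = 0⊕0 = 0, but every legal move changes the Grundy value (mex property), so 0 moves.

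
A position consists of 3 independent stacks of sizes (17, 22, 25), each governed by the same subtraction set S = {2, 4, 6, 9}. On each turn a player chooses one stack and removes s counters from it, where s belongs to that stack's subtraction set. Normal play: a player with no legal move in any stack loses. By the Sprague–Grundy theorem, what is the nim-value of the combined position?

3

All stacks use S = {2, 4, 6, 9}:
G(0) = 0
G(1) = mex{} = 0
G(2) = mex{0} = 1
G(3) = mex{0} = 1
G(4) = mex{1,0} = 2
G(5) = mex{1,0} = 2
G(6) = mex{2,1,0} = 3
G(7) = mex{2,1,0} = 3
G(8) = mex{3,2,1} = 0
G(9) = mex{3,2,1,0} = 4
G(10) = mex{0,3,2,0} = 1
G(11) = mex{4,3,2,1} = 0
G(12) = mex{1,0,3,1} = 2
G(13) = mex{0,4,3,2} = 1
G(14) = mex{2,1,0,2} = 3
G(15) = mex{1,0,4,3} = 2
G(16) = mex{3,2,1,3} = 0
G(17) = mex{2,1,0,0} = 3
G(18) = mex{0,3,2,4} = 1
G(19) = mex{3,2,1,1} = 0
G(20) = mex{1,0,3,0} = 2
G(21) = mex{0,3,2,2} = 1
G(22) = mex{2,1,0,1} = 3
G(23) = mex{1,0,3,3} = 2
G(24) = mex{3,2,1,2} = 0
G(25) = mex{2,1,0,0} = 3
Stack A: G(17) = 3.
Stack B: G(22) = 3.
Stack C: G(25) = 3.
Combined Grundy value = 3 ⊕ 3 ⊕ 3 = 3.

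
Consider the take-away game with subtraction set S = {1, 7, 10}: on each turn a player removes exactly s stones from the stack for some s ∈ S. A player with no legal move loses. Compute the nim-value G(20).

1

n :  0  1  2  3  4  5  6  7  8  9 10 11 12 13 14 15 16 17 18 19 20
G :  0  1  0  1  0  1  0  1  0  1  2  3  2  3  2  3  2  0  1  0  1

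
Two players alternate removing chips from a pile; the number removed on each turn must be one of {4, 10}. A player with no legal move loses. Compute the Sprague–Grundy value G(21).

1

G(0) = 0
G(1) = mex{} = 0
G(2) = mex{} = 0
G(3) = mex{} = 0
G(4) = mex{0} = 1
G(5) = mex{0} = 1
G(6) = mex{0} = 1
G(7) = mex{0} = 1
G(8) = mex{1} = 0
G(9) = mex{1} = 0
G(10) = mex{1,0} = 2
G(11) = mex{1,0} = 2
G(12) = mex{0,0} = 1
G(13) = mex{0,0} = 1
G(14) = mex{2,1} = 0
G(15) = mex{2,1} = 0
G(16) = mex{1,1} = 0
G(17) = mex{1,1} = 0
G(18) = mex{0,0} = 1
G(19) = mex{0,0} = 1
G(20) = mex{0,2} = 1
G(21) = mex{0,2} = 1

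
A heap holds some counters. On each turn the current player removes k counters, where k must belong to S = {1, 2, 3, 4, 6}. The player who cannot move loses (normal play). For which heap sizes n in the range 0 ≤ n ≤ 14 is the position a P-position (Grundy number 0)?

0, 5, 10

n :  0  1  2  3  4  5  6  7  8  9 10 11 12 13 14
G :  0  1  2  3  4  0  1  2  3  4  0  1  2  3  4
P-positions are exactly the n with G(n) = 0.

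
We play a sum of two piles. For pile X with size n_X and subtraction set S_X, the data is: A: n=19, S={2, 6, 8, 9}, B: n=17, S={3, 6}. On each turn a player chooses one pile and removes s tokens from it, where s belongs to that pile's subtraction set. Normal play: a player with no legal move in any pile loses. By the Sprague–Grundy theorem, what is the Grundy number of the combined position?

Pile A, S = {2, 6, 8, 9}:
G(0) = 0
G(1) = mex{} = 0
G(2) = mex{0} = 1
G(3) = mex{0} = 1
G(4) = mex{1} = 0
G(5) = mex{1} = 0
G(6) = mex{0,0} = 1
G(7) = mex{0,0} = 1
G(8) = mex{1,1,0} = 2
G(9) = mex{1,1,0,0} = 2
G(10) = mex{2,0,1,0} = 3
G(11) = mex{2,0,1,1} = 3
G(12) = mex{3,1,0,1} = 2
G(13) = mex{3,1,0,0} = 2
G(14) = mex{2,2,1,0} = 3
G(15) = mex{2,2,1,1} = 0
G(16) = mex{3,3,2,1} = 0
G(17) = mex{0,3,2,2} = 1
G(18) = mex{0,2,3,2} = 1
G(19) = mex{1,2,3,3} = 0
G_A(19) = 0.
Pile B, S = {3, 6}:
n :  0  1  2  3  4  5  6  7  8  9 10 11 12 13 14 15 16 17
G :  0  0  0  1  1  1  2  2  2  0  0  0  1  1  1  2  2  2
G_B(17) = 2.
Combined Grundy value = 0 ⊕ 2 = 2.

2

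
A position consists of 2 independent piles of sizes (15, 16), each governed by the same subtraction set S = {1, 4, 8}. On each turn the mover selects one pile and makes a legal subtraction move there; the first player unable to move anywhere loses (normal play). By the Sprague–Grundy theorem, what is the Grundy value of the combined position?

All piles use S = {1, 4, 8}:
G(0) = 0
G(1) = mex{0} = 1
G(2) = mex{1} = 0
G(3) = mex{0} = 1
G(4) = mex{1,0} = 2
G(5) = mex{2,1} = 0
G(6) = mex{0,0} = 1
G(7) = mex{1,1} = 0
G(8) = mex{0,2,0} = 1
G(9) = mex{1,0,1} = 2
G(10) = mex{2,1,0} = 3
G(11) = mex{3,0,1} = 2
G(12) = mex{2,1,2} = 0
G(13) = mex{0,2,0} = 1
G(14) = mex{1,3,1} = 0
G(15) = mex{0,2,0} = 1
G(16) = mex{1,0,1} = 2
Pile A: G(15) = 1.
Pile B: G(16) = 2.
Combined Grundy value = 1 ⊕ 2 = 3.

3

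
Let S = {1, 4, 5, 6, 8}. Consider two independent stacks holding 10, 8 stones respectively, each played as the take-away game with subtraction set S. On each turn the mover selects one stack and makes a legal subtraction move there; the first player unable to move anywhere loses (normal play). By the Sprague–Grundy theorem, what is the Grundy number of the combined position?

All stacks use S = {1, 4, 5, 6, 8}:
G(0) = 0
G(1) = mex{0} = 1
G(2) = mex{1} = 0
G(3) = mex{0} = 1
G(4) = mex{1,0} = 2
G(5) = mex{2,1,0} = 3
G(6) = mex{3,0,1,0} = 2
G(7) = mex{2,1,0,1} = 3
G(8) = mex{3,2,1,0,0} = 4
G(9) = mex{4,3,2,1,1} = 0
G(10) = mex{0,2,3,2,0} = 1
Stack A: G(10) = 1.
Stack B: G(8) = 4.
Combined Grundy value = 1 ⊕ 4 = 5.

5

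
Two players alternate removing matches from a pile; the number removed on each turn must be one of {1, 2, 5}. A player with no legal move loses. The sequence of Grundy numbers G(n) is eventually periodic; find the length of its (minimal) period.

n :  0  1  2  3  4  5  6  7  8  9 10 11 12 13 14
G :  0  1  2  0  1  2  0  1  2  0  1  2  0  1  2
G(n+3) = G(n) holds for n = 0,…,4 (a full window of length max(S) = 5), so the sequence is purely periodic with period 3.

3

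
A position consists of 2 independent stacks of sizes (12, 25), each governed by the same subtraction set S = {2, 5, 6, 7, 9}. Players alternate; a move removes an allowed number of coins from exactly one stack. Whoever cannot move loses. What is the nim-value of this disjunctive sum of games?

3

All stacks use S = {2, 5, 6, 7, 9}:
G(0) = 0
G(1) = mex{} = 0
G(2) = mex{0} = 1
G(3) = mex{0} = 1
G(4) = mex{1} = 0
G(5) = mex{1,0} = 2
G(6) = mex{0,0,0} = 1
G(7) = mex{2,1,0,0} = 3
G(8) = mex{1,1,1,0} = 2
G(9) = mex{3,0,1,1,0} = 2
G(10) = mex{2,2,0,1,0} = 3
G(11) = mex{2,1,2,0,1} = 3
G(12) = mex{3,3,1,2,1} = 0
G(13) = mex{3,2,3,1,0} = 4
G(14) = mex{0,2,2,3,2} = 1
G(15) = mex{4,3,2,2,1} = 0
G(16) = mex{1,3,3,2,3} = 0
G(17) = mex{0,0,3,3,2} = 1
G(18) = mex{0,4,0,3,2} = 1
G(19) = mex{1,1,4,0,3} = 2
G(20) = mex{1,0,1,4,3} = 2
G(21) = mex{2,0,0,1,0} = 3
G(22) = mex{2,1,0,0,4} = 3
G(23) = mex{3,1,1,0,1} = 2
G(24) = mex{3,2,1,1,0} = 4
G(25) = mex{2,2,2,1,0} = 3
Stack A: G(12) = 0.
Stack B: G(25) = 3.
Combined Grundy value = 0 ⊕ 3 = 3.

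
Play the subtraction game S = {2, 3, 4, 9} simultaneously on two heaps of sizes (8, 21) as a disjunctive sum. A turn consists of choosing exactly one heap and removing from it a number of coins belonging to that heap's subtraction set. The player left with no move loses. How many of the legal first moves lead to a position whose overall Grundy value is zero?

0

All heaps use S = {2, 3, 4, 9}:
n :  0  1  2  3  4  5  6  7  8  9 10 11 12 13 14 15 16 17 18 19 20 21
G :  0  0  1  1  2  2  0  0  1  1  2  2  0  0  1  1  2  2  0  0  1  1
Heap A: G(8) = 1.
Heap B: G(21) = 1.
Combined Grundy value = 1 ⊕ 1 = 0.
A winning move leaves total XOR = 0, i.e. changes one component's Grundy value g to g ⊕ X where X is the current total.
Heap A: target g' = 1⊕0 = 1, but every legal move changes the Grundy value (mex property), so 0 moves.
Heap B: target g' = 1⊕0 = 1, but every legal move changes the Grundy value (mex property), so 0 moves.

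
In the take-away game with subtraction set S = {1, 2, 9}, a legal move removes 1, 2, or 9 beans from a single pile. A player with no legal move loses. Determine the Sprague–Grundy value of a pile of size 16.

0

G(0) = 0
G(1) = mex{0} = 1
G(2) = mex{1,0} = 2
G(3) = mex{2,1} = 0
G(4) = mex{0,2} = 1
G(5) = mex{1,0} = 2
G(6) = mex{2,1} = 0
G(7) = mex{0,2} = 1
G(8) = mex{1,0} = 2
G(9) = mex{2,1,0} = 3
G(10) = mex{3,2,1} = 0
G(11) = mex{0,3,2} = 1
G(12) = mex{1,0,0} = 2
G(13) = mex{2,1,1} = 0
G(14) = mex{0,2,2} = 1
G(15) = mex{1,0,0} = 2
G(16) = mex{2,1,1} = 0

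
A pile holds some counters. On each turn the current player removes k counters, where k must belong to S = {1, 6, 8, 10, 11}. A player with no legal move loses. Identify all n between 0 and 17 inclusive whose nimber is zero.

0, 2, 4, 7, 9, 16

n :  0  1  2  3  4  5  6  7  8  9 10 11 12 13 14 15 16 17
G :  0  1  0  1  0  1  2  0  1  0  1  2  3  2  3  2  0  1
P-positions are exactly the n with G(n) = 0.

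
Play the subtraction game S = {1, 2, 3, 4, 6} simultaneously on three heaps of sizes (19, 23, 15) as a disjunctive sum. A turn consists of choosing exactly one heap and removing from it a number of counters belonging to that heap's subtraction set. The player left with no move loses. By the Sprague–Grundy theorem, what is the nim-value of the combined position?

All heaps use S = {1, 2, 3, 4, 6}:
n :  0  1  2  3  4  5  6  7  8  9 10 11 12 13 14 15 16 17 18 19 20 21 22 23
G :  0  1  2  3  4  0  1  2  3  4  0  1  2  3  4  0  1  2  3  4  0  1  2  3
Heap A: G(19) = 4.
Heap B: G(23) = 3.
Heap C: G(15) = 0.
Combined Grundy value = 4 ⊕ 3 ⊕ 0 = 7.

7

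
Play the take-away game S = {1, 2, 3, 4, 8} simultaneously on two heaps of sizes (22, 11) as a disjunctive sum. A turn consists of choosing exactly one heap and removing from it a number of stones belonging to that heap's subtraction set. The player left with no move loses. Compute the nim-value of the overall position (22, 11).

All heaps use S = {1, 2, 3, 4, 8}:
n :  0  1  2  3  4  5  6  7  8  9 10 11 12 13 14 15 16 17 18 19 20 21 22
G :  0  1  2  3  4  0  1  2  3  4  0  1  2  3  4  0  1  2  3  4  0  1  2
Heap A: G(22) = 2.
Heap B: G(11) = 1.
Combined Grundy value = 2 ⊕ 1 = 3.

3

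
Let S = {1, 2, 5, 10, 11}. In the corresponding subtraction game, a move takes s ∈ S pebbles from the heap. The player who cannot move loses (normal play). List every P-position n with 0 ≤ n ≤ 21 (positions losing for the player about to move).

0, 3, 6, 9, 12, 15, 18, 21

G(0) = 0
G(1) = mex{0} = 1
G(2) = mex{1,0} = 2
G(3) = mex{2,1} = 0
G(4) = mex{0,2} = 1
G(5) = mex{1,0,0} = 2
G(6) = mex{2,1,1} = 0
G(7) = mex{0,2,2} = 1
G(8) = mex{1,0,0} = 2
G(9) = mex{2,1,1} = 0
G(10) = mex{0,2,2,0} = 1
G(11) = mex{1,0,0,1,0} = 2
G(12) = mex{2,1,1,2,1} = 0
G(13) = mex{0,2,2,0,2} = 1
G(14) = mex{1,0,0,1,0} = 2
G(15) = mex{2,1,1,2,1} = 0
G(16) = mex{0,2,2,0,2} = 1
G(17) = mex{1,0,0,1,0} = 2
G(18) = mex{2,1,1,2,1} = 0
G(19) = mex{0,2,2,0,2} = 1
G(20) = mex{1,0,0,1,0} = 2
G(21) = mex{2,1,1,2,1} = 0
P-positions are exactly the n with G(n) = 0.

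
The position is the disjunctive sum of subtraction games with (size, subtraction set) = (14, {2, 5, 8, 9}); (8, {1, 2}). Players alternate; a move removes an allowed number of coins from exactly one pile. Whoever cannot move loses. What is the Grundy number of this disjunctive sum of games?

Pile A, S = {2, 5, 8, 9}:
G(0) = 0
G(1) = mex{} = 0
G(2) = mex{0} = 1
G(3) = mex{0} = 1
G(4) = mex{1} = 0
G(5) = mex{1,0} = 2
G(6) = mex{0,0} = 1
G(7) = mex{2,1} = 0
G(8) = mex{1,1,0} = 2
G(9) = mex{0,0,0,0} = 1
G(10) = mex{2,2,1,0} = 3
G(11) = mex{1,1,1,1} = 0
G(12) = mex{3,0,0,1} = 2
G(13) = mex{0,2,2,0} = 1
G(14) = mex{2,1,1,2} = 0
G_A(14) = 0.
Pile B, S = {1, 2}:
n : 0 1 2 3 4 5 6 7 8
G : 0 1 2 0 1 2 0 1 2
G_B(8) = 2.
Combined Grundy value = 0 ⊕ 2 = 2.

2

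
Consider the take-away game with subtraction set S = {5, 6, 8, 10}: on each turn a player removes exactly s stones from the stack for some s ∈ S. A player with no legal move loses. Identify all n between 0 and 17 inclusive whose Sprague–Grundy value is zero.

G(0) = 0
G(1) = mex{} = 0
G(2) = mex{} = 0
G(3) = mex{} = 0
G(4) = mex{} = 0
G(5) = mex{0} = 1
G(6) = mex{0,0} = 1
G(7) = mex{0,0} = 1
G(8) = mex{0,0,0} = 1
G(9) = mex{0,0,0} = 1
G(10) = mex{1,0,0,0} = 2
G(11) = mex{1,1,0,0} = 2
G(12) = mex{1,1,0,0} = 2
G(13) = mex{1,1,1,0} = 2
G(14) = mex{1,1,1,0} = 2
G(15) = mex{2,1,1,1} = 0
G(16) = mex{2,2,1,1} = 0
G(17) = mex{2,2,1,1} = 0
P-positions are exactly the n with G(n) = 0.

0, 1, 2, 3, 4, 15, 16, 17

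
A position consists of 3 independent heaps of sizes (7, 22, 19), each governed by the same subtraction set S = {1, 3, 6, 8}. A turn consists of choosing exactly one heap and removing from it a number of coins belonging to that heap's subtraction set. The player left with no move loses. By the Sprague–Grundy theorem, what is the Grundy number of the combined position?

2

All heaps use S = {1, 3, 6, 8}:
G(0) = 0
G(1) = mex{0} = 1
G(2) = mex{1} = 0
G(3) = mex{0,0} = 1
G(4) = mex{1,1} = 0
G(5) = mex{0,0} = 1
G(6) = mex{1,1,0} = 2
G(7) = mex{2,0,1} = 3
G(8) = mex{3,1,0,0} = 2
G(9) = mex{2,2,1,1} = 0
G(10) = mex{0,3,0,0} = 1
G(11) = mex{1,2,1,1} = 0
G(12) = mex{0,0,2,0} = 1
G(13) = mex{1,1,3,1} = 0
G(14) = mex{0,0,2,2} = 1
G(15) = mex{1,1,0,3} = 2
G(16) = mex{2,0,1,2} = 3
G(17) = mex{3,1,0,0} = 2
G(18) = mex{2,2,1,1} = 0
G(19) = mex{0,3,0,0} = 1
G(20) = mex{1,2,1,1} = 0
G(21) = mex{0,0,2,0} = 1
G(22) = mex{1,1,3,1} = 0
Heap A: G(7) = 3.
Heap B: G(22) = 0.
Heap C: G(19) = 1.
Combined Grundy value = 3 ⊕ 0 ⊕ 1 = 2.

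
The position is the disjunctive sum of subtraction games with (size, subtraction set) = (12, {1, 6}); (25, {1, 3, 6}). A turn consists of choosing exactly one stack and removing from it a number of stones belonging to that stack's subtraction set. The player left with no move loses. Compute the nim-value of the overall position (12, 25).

Stack A, S = {1, 6}:
n :  0  1  2  3  4  5  6  7  8  9 10 11 12
G :  0  1  0  1  0  1  2  0  1  0  1  0  1
G_A(12) = 1.
Stack B, S = {1, 3, 6}:
G(0) = 0
G(1) = mex{0} = 1
G(2) = mex{1} = 0
G(3) = mex{0,0} = 1
G(4) = mex{1,1} = 0
G(5) = mex{0,0} = 1
G(6) = mex{1,1,0} = 2
G(7) = mex{2,0,1} = 3
G(8) = mex{3,1,0} = 2
G(9) = mex{2,2,1} = 0
G(10) = mex{0,3,0} = 1
G(11) = mex{1,2,1} = 0
G(12) = mex{0,0,2} = 1
G(13) = mex{1,1,3} = 0
G(14) = mex{0,0,2} = 1
G(15) = mex{1,1,0} = 2
G(16) = mex{2,0,1} = 3
G(17) = mex{3,1,0} = 2
G(18) = mex{2,2,1} = 0
G(19) = mex{0,3,0} = 1
G(20) = mex{1,2,1} = 0
G(21) = mex{0,0,2} = 1
G(22) = mex{1,1,3} = 0
G(23) = mex{0,0,2} = 1
G(24) = mex{1,1,0} = 2
G(25) = mex{2,0,1} = 3
G_B(25) = 3.
Combined Grundy value = 1 ⊕ 3 = 2.

2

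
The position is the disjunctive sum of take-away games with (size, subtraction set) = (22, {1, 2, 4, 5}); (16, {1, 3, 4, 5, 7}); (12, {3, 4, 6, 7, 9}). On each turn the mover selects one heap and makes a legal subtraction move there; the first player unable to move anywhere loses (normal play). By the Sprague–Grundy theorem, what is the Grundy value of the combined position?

1

Heap A, S = {1, 2, 4, 5}:
n :  0  1  2  3  4  5  6  7  8  9 10 11 12 13 14 15 16 17 18 19 20 21 22
G :  0  1  2  0  1  2  0  1  2  0  1  2  0  1  2  0  1  2  0  1  2  0  1
G_A(22) = 1.
Heap B, S = {1, 3, 4, 5, 7}:
G(0) = 0
G(1) = mex{0} = 1
G(2) = mex{1} = 0
G(3) = mex{0,0} = 1
G(4) = mex{1,1,0} = 2
G(5) = mex{2,0,1,0} = 3
G(6) = mex{3,1,0,1} = 2
G(7) = mex{2,2,1,0,0} = 3
G(8) = mex{3,3,2,1,1} = 0
G(9) = mex{0,2,3,2,0} = 1
G(10) = mex{1,3,2,3,1} = 0
G(11) = mex{0,0,3,2,2} = 1
G(12) = mex{1,1,0,3,3} = 2
G(13) = mex{2,0,1,0,2} = 3
G(14) = mex{3,1,0,1,3} = 2
G(15) = mex{2,2,1,0,0} = 3
G(16) = mex{3,3,2,1,1} = 0
G_B(16) = 0.
Heap C, S = {3, 4, 6, 7, 9}:
n :  0  1  2  3  4  5  6  7  8  9 10 11 12
G :  0  0  0  1  1  1  2  2  2  3  3  3  0
G_C(12) = 0.
Combined Grundy value = 1 ⊕ 0 ⊕ 0 = 1.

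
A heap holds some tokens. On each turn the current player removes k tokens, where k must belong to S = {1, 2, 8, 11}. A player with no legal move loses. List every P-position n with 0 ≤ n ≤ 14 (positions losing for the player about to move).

G(0) = 0
G(1) = mex{0} = 1
G(2) = mex{1,0} = 2
G(3) = mex{2,1} = 0
G(4) = mex{0,2} = 1
G(5) = mex{1,0} = 2
G(6) = mex{2,1} = 0
G(7) = mex{0,2} = 1
G(8) = mex{1,0,0} = 2
G(9) = mex{2,1,1} = 0
G(10) = mex{0,2,2} = 1
G(11) = mex{1,0,0,0} = 2
G(12) = mex{2,1,1,1} = 0
G(13) = mex{0,2,2,2} = 1
G(14) = mex{1,0,0,0} = 2
P-positions are exactly the n with G(n) = 0.

0, 3, 6, 9, 12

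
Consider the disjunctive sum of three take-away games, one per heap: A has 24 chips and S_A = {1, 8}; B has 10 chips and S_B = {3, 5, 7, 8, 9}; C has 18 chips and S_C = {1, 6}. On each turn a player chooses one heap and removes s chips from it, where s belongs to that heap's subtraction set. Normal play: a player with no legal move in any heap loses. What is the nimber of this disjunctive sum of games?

3

Heap A, S = {1, 8}:
n :  0  1  2  3  4  5  6  7  8  9 10 11 12 13 14 15 16 17 18 19 20 21 22 23 24
G :  0  1  0  1  0  1  0  1  2  0  1  0  1  0  1  0  1  2  0  1  0  1  0  1  0
G_A(24) = 0.
Heap B, S = {3, 5, 7, 8, 9}:
G(0) = 0
G(1) = mex{} = 0
G(2) = mex{} = 0
G(3) = mex{0} = 1
G(4) = mex{0} = 1
G(5) = mex{0,0} = 1
G(6) = mex{1,0} = 2
G(7) = mex{1,0,0} = 2
G(8) = mex{1,1,0,0} = 2
G(9) = mex{2,1,0,0,0} = 3
G(10) = mex{2,1,1,0,0} = 3
G_B(10) = 3.
Heap C, S = {1, 6}:
G(0) = 0
G(1) = mex{0} = 1
G(2) = mex{1} = 0
G(3) = mex{0} = 1
G(4) = mex{1} = 0
G(5) = mex{0} = 1
G(6) = mex{1,0} = 2
G(7) = mex{2,1} = 0
G(8) = mex{0,0} = 1
G(9) = mex{1,1} = 0
G(10) = mex{0,0} = 1
G(11) = mex{1,1} = 0
G(12) = mex{0,2} = 1
G(13) = mex{1,0} = 2
G(14) = mex{2,1} = 0
G(15) = mex{0,0} = 1
G(16) = mex{1,1} = 0
G(17) = mex{0,0} = 1
G(18) = mex{1,1} = 0
G_C(18) = 0.
Combined Grundy value = 0 ⊕ 3 ⊕ 0 = 3.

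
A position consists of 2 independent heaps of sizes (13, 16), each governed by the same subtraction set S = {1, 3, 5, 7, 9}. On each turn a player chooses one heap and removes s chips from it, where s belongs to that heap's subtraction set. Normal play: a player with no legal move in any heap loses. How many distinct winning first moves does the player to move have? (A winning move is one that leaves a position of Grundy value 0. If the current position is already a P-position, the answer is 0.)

10

All heaps use S = {1, 3, 5, 7, 9}:
n :  0  1  2  3  4  5  6  7  8  9 10 11 12 13 14 15 16
G :  0  1  0  1  0  1  0  1  0  1  0  1  0  1  0  1  0
Heap A: G(13) = 1.
Heap B: G(16) = 0.
Combined Grundy value = 1 ⊕ 0 = 1.
A winning move leaves total XOR = 0, i.e. changes one component's Grundy value g to g ⊕ X where X is the current total.
Heap A: need g' = 1⊕1 = 0. Options: 13−1→G=0, 13−3→G=0, 13−5→G=0, 13−7→G=0, 13−9→G=0. Hits: 5.
Heap B: need g' = 0⊕1 = 1. Options: 16−1→G=1, 16−3→G=1, 16−5→G=1, 16−7→G=1, 16−9→G=1. Hits: 5.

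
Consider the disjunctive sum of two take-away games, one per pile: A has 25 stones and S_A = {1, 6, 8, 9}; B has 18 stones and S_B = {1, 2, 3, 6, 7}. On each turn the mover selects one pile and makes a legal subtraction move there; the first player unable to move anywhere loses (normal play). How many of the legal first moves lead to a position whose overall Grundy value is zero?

Pile A, S = {1, 6, 8, 9}:
G(0) = 0
G(1) = mex{0} = 1
G(2) = mex{1} = 0
G(3) = mex{0} = 1
G(4) = mex{1} = 0
G(5) = mex{0} = 1
G(6) = mex{1,0} = 2
G(7) = mex{2,1} = 0
G(8) = mex{0,0,0} = 1
G(9) = mex{1,1,1,0} = 2
G(10) = mex{2,0,0,1} = 3
G(11) = mex{3,1,1,0} = 2
G(12) = mex{2,2,0,1} = 3
G(13) = mex{3,0,1,0} = 2
G(14) = mex{2,1,2,1} = 0
G(15) = mex{0,2,0,2} = 1
G(16) = mex{1,3,1,0} = 2
G(17) = mex{2,2,2,1} = 0
G(18) = mex{0,3,3,2} = 1
G(19) = mex{1,2,2,3} = 0
G(20) = mex{0,0,3,2} = 1
G(21) = mex{1,1,2,3} = 0
G(22) = mex{0,2,0,2} = 1
G(23) = mex{1,0,1,0} = 2
G(24) = mex{2,1,2,1} = 0
G(25) = mex{0,0,0,2} = 1
G_A(25) = 1.
Pile B, S = {1, 2, 3, 6, 7}:
n :  0  1  2  3  4  5  6  7  8  9 10 11 12 13 14 15 16 17 18
G :  0  1  2  3  0  1  2  3  0  1  2  3  0  1  2  3  0  1  2
G_B(18) = 2.
Combined Grundy value = 1 ⊕ 2 = 3.
A winning move leaves total XOR = 0, i.e. changes one component's Grundy value g to g ⊕ X where X is the current total.
Pile A: need g' = 1⊕3 = 2. Options: 25−1→G=0, 25−6→G=0, 25−8→G=0, 25−9→G=2. Hits: 1.
Pile B: need g' = 2⊕3 = 1. Options: 18−1→G=1, 18−2→G=0, 18−3→G=3, 18−6→G=0, 18−7→G=3. Hits: 1.

2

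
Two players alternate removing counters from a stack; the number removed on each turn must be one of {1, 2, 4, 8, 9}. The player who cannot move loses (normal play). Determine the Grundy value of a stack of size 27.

G(0) = 0
G(1) = mex{0} = 1
G(2) = mex{1,0} = 2
G(3) = mex{2,1} = 0
G(4) = mex{0,2,0} = 1
G(5) = mex{1,0,1} = 2
G(6) = mex{2,1,2} = 0
G(7) = mex{0,2,0} = 1
G(8) = mex{1,0,1,0} = 2
G(9) = mex{2,1,2,1,0} = 3
G(10) = mex{3,2,0,2,1} = 4
G(11) = mex{4,3,1,0,2} = 5
G(12) = mex{5,4,2,1,0} = 3
G(13) = mex{3,5,3,2,1} = 0
G(14) = mex{0,3,4,0,2} = 1
G(15) = mex{1,0,5,1,0} = 2
G(16) = mex{2,1,3,2,1} = 0
G(17) = mex{0,2,0,3,2} = 1
G(18) = mex{1,0,1,4,3} = 2
G(19) = mex{2,1,2,5,4} = 0
G(20) = mex{0,2,0,3,5} = 1
G(21) = mex{1,0,1,0,3} = 2
G(22) = mex{2,1,2,1,0} = 3
G(23) = mex{3,2,0,2,1} = 4
G(24) = mex{4,3,1,0,2} = 5
G(25) = mex{5,4,2,1,0} = 3
G(26) = mex{3,5,3,2,1} = 0
G(27) = mex{0,3,4,0,2} = 1

1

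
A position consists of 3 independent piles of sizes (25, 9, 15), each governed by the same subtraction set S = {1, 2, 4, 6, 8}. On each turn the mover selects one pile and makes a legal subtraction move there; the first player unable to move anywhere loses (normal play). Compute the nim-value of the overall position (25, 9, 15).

3

All piles use S = {1, 2, 4, 6, 8}:
G(0) = 0
G(1) = mex{0} = 1
G(2) = mex{1,0} = 2
G(3) = mex{2,1} = 0
G(4) = mex{0,2,0} = 1
G(5) = mex{1,0,1} = 2
G(6) = mex{2,1,2,0} = 3
G(7) = mex{3,2,0,1} = 4
G(8) = mex{4,3,1,2,0} = 5
G(9) = mex{5,4,2,0,1} = 3
G(10) = mex{3,5,3,1,2} = 0
G(11) = mex{0,3,4,2,0} = 1
G(12) = mex{1,0,5,3,1} = 2
G(13) = mex{2,1,3,4,2} = 0
G(14) = mex{0,2,0,5,3} = 1
G(15) = mex{1,0,1,3,4} = 2
G(16) = mex{2,1,2,0,5} = 3
G(17) = mex{3,2,0,1,3} = 4
G(18) = mex{4,3,1,2,0} = 5
G(19) = mex{5,4,2,0,1} = 3
G(20) = mex{3,5,3,1,2} = 0
G(21) = mex{0,3,4,2,0} = 1
G(22) = mex{1,0,5,3,1} = 2
G(23) = mex{2,1,3,4,2} = 0
G(24) = mex{0,2,0,5,3} = 1
G(25) = mex{1,0,1,3,4} = 2
Pile A: G(25) = 2.
Pile B: G(9) = 3.
Pile C: G(15) = 2.
Combined Grundy value = 2 ⊕ 3 ⊕ 2 = 3.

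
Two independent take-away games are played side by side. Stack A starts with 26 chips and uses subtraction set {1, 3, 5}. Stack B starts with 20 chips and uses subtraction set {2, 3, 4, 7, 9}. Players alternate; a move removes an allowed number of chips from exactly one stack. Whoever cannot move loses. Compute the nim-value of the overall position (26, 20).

4

Stack A, S = {1, 3, 5}:
n :  0  1  2  3  4  5  6  7  8  9 10 11 12 13 14 15 16 17 18 19 20 21 22 23 24 25 26
G :  0  1  0  1  0  1  0  1  0  1  0  1  0  1  0  1  0  1  0  1  0  1  0  1  0  1  0
G_A(26) = 0.
Stack B, S = {2, 3, 4, 7, 9}:
n :  0  1  2  3  4  5  6  7  8  9 10 11 12 13 14 15 16 17 18 19 20
G :  0  0  1  1  2  2  0  3  1  4  2  0  0  1  1  2  2  0  3  1  4
G_B(20) = 4.
Combined Grundy value = 0 ⊕ 4 = 4.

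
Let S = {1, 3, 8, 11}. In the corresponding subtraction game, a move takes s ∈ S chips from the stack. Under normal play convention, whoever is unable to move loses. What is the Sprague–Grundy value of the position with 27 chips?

G(0) = 0
G(1) = mex{0} = 1
G(2) = mex{1} = 0
G(3) = mex{0,0} = 1
G(4) = mex{1,1} = 0
G(5) = mex{0,0} = 1
G(6) = mex{1,1} = 0
G(7) = mex{0,0} = 1
G(8) = mex{1,1,0} = 2
G(9) = mex{2,0,1} = 3
G(10) = mex{3,1,0} = 2
G(11) = mex{2,2,1,0} = 3
G(12) = mex{3,3,0,1} = 2
G(13) = mex{2,2,1,0} = 3
G(14) = mex{3,3,0,1} = 2
G(15) = mex{2,2,1,0} = 3
G(16) = mex{3,3,2,1} = 0
G(17) = mex{0,2,3,0} = 1
G(18) = mex{1,3,2,1} = 0
G(19) = mex{0,0,3,2} = 1
G(20) = mex{1,1,2,3} = 0
G(21) = mex{0,0,3,2} = 1
G(22) = mex{1,1,2,3} = 0
G(23) = mex{0,0,3,2} = 1
G(24) = mex{1,1,0,3} = 2
G(25) = mex{2,0,1,2} = 3
G(26) = mex{3,1,0,3} = 2
G(27) = mex{2,2,1,0} = 3

3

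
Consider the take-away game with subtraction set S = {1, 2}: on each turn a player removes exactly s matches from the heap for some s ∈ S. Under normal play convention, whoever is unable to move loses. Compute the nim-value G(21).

n :  0  1  2  3  4  5  6  7  8  9 10 11 12 13 14 15 16 17 18 19 20 21
G :  0  1  2  0  1  2  0  1  2  0  1  2  0  1  2  0  1  2  0  1  2  0

0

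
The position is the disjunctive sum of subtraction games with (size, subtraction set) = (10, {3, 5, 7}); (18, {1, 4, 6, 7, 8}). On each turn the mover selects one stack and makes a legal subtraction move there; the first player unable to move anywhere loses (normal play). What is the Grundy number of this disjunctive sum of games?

2

Stack A, S = {3, 5, 7}:
n :  0  1  2  3  4  5  6  7  8  9 10
G :  0  0  0  1  1  1  2  2  2  3  0
G_A(10) = 0.
Stack B, S = {1, 4, 6, 7, 8}:
G(0) = 0
G(1) = mex{0} = 1
G(2) = mex{1} = 0
G(3) = mex{0} = 1
G(4) = mex{1,0} = 2
G(5) = mex{2,1} = 0
G(6) = mex{0,0,0} = 1
G(7) = mex{1,1,1,0} = 2
G(8) = mex{2,2,0,1,0} = 3
G(9) = mex{3,0,1,0,1} = 2
G(10) = mex{2,1,2,1,0} = 3
G(11) = mex{3,2,0,2,1} = 4
G(12) = mex{4,3,1,0,2} = 5
G(13) = mex{5,2,2,1,0} = 3
G(14) = mex{3,3,3,2,1} = 0
G(15) = mex{0,4,2,3,2} = 1
G(16) = mex{1,5,3,2,3} = 0
G(17) = mex{0,3,4,3,2} = 1
G(18) = mex{1,0,5,4,3} = 2
G_B(18) = 2.
Combined Grundy value = 0 ⊕ 2 = 2.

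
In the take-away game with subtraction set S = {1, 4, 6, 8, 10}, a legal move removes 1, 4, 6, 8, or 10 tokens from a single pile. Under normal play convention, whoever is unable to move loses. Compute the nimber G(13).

4

G(0) = 0
G(1) = mex{0} = 1
G(2) = mex{1} = 0
G(3) = mex{0} = 1
G(4) = mex{1,0} = 2
G(5) = mex{2,1} = 0
G(6) = mex{0,0,0} = 1
G(7) = mex{1,1,1} = 0
G(8) = mex{0,2,0,0} = 1
G(9) = mex{1,0,1,1} = 2
G(10) = mex{2,1,2,0,0} = 3
G(11) = mex{3,0,0,1,1} = 2
G(12) = mex{2,1,1,2,0} = 3
G(13) = mex{3,2,0,0,1} = 4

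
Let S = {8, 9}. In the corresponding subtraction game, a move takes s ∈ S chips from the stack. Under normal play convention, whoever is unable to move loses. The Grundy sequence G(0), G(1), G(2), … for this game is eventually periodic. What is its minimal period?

G(0) = 0
G(1) = mex{} = 0
G(2) = mex{} = 0
G(3) = mex{} = 0
G(4) = mex{} = 0
G(5) = mex{} = 0
G(6) = mex{} = 0
G(7) = mex{} = 0
G(8) = mex{0} = 1
G(9) = mex{0,0} = 1
G(10) = mex{0,0} = 1
G(11) = mex{0,0} = 1
G(12) = mex{0,0} = 1
G(13) = mex{0,0} = 1
G(14) = mex{0,0} = 1
G(15) = mex{0,0} = 1
G(16) = mex{1,0} = 2
G(17) = mex{1,1} = 0
G(18) = mex{1,1} = 0
G(19) = mex{1,1} = 0
G(20) = mex{1,1} = 0
G(21) = mex{1,1} = 0
G(22) = mex{1,1} = 0
G(23) = mex{1,1} = 0
G(24) = mex{2,1} = 0
G(25) = mex{0,2} = 1
G(26) = mex{0,0} = 1
G(27) = mex{0,0} = 1
G(28) = mex{0,0} = 1
G(29) = mex{0,0} = 1
G(30) = mex{0,0} = 1
G(31) = mex{0,0} = 1
G(32) = mex{0,0} = 1
G(33) = mex{1,0} = 2
G(34) = mex{1,1} = 0
G(35) = mex{1,1} = 0
G(n+17) = G(n) holds for n = 0,…,8 (a full window of length max(S) = 9), so the sequence is purely periodic with period 17.

17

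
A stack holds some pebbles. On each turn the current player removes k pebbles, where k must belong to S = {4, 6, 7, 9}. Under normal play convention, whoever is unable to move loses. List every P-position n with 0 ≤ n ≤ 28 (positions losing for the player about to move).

0, 1, 2, 3, 13, 14, 15, 16, 26, 27, 28

G(0) = 0
G(1) = mex{} = 0
G(2) = mex{} = 0
G(3) = mex{} = 0
G(4) = mex{0} = 1
G(5) = mex{0} = 1
G(6) = mex{0,0} = 1
G(7) = mex{0,0,0} = 1
G(8) = mex{1,0,0} = 2
G(9) = mex{1,0,0,0} = 2
G(10) = mex{1,1,0,0} = 2
G(11) = mex{1,1,1,0} = 2
G(12) = mex{2,1,1,0} = 3
G(13) = mex{2,1,1,1} = 0
G(14) = mex{2,2,1,1} = 0
G(15) = mex{2,2,2,1} = 0
G(16) = mex{3,2,2,1} = 0
G(17) = mex{0,2,2,2} = 1
G(18) = mex{0,3,2,2} = 1
G(19) = mex{0,0,3,2} = 1
G(20) = mex{0,0,0,2} = 1
G(21) = mex{1,0,0,3} = 2
G(22) = mex{1,0,0,0} = 2
G(23) = mex{1,1,0,0} = 2
G(24) = mex{1,1,1,0} = 2
G(25) = mex{2,1,1,0} = 3
G(26) = mex{2,1,1,1} = 0
G(27) = mex{2,2,1,1} = 0
G(28) = mex{2,2,2,1} = 0
P-positions are exactly the n with G(n) = 0.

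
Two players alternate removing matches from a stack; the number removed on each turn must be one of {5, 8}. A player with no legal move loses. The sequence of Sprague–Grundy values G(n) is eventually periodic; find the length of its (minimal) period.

n :  0  1  2  3  4  5  6  7  8  9 10 11 12 13 14 15 16 17 18 19 20 21 22 23 24 25 26 27
G :  0  0  0  0  0  1  1  1  1  1  2  2  2  0  0  0  0  0  1  1  1  1  1  2  2  2  0  0
G(n+13) = G(n) holds for n = 0,…,7 (a full window of length max(S) = 8), so the sequence is purely periodic with period 13.

13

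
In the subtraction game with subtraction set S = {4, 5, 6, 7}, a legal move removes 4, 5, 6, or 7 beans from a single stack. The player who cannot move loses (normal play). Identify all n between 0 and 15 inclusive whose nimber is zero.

G(0) = 0
G(1) = mex{} = 0
G(2) = mex{} = 0
G(3) = mex{} = 0
G(4) = mex{0} = 1
G(5) = mex{0,0} = 1
G(6) = mex{0,0,0} = 1
G(7) = mex{0,0,0,0} = 1
G(8) = mex{1,0,0,0} = 2
G(9) = mex{1,1,0,0} = 2
G(10) = mex{1,1,1,0} = 2
G(11) = mex{1,1,1,1} = 0
G(12) = mex{2,1,1,1} = 0
G(13) = mex{2,2,1,1} = 0
G(14) = mex{2,2,2,1} = 0
G(15) = mex{0,2,2,2} = 1
P-positions are exactly the n with G(n) = 0.

0, 1, 2, 3, 11, 12, 13, 14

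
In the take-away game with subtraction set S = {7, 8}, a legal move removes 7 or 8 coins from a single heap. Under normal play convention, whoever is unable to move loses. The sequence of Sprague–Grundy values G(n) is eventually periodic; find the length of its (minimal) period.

15

n :  0  1  2  3  4  5  6  7  8  9 10 11 12 13 14 15 16 17 18 19 20 21 22 23 24 25 26 27 28 29 30 31
G :  0  0  0  0  0  0  0  1  1  1  1  1  1  1  2  0  0  0  0  0  0  0  1  1  1  1  1  1  1  2  0  0
G(n+15) = G(n) holds for n = 0,…,7 (a full window of length max(S) = 8), so the sequence is purely periodic with period 15.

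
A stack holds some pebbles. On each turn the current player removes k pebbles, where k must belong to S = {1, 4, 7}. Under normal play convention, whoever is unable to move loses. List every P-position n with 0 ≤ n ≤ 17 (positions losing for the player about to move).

0, 2, 5, 8, 10, 13, 16

n :  0  1  2  3  4  5  6  7  8  9 10 11 12 13 14 15 16 17
G :  0  1  0  1  2  0  1  2  0  1  0  1  2  0  1  2  0  1
P-positions are exactly the n with G(n) = 0.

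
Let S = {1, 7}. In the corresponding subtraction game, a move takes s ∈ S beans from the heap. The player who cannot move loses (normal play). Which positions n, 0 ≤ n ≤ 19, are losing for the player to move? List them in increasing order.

0, 2, 4, 6, 8, 10, 12, 14, 16, 18

G(0) = 0
G(1) = mex{0} = 1
G(2) = mex{1} = 0
G(3) = mex{0} = 1
G(4) = mex{1} = 0
G(5) = mex{0} = 1
G(6) = mex{1} = 0
G(7) = mex{0,0} = 1
G(8) = mex{1,1} = 0
G(9) = mex{0,0} = 1
G(10) = mex{1,1} = 0
G(11) = mex{0,0} = 1
G(12) = mex{1,1} = 0
G(13) = mex{0,0} = 1
G(14) = mex{1,1} = 0
G(15) = mex{0,0} = 1
G(16) = mex{1,1} = 0
G(17) = mex{0,0} = 1
G(18) = mex{1,1} = 0
G(19) = mex{0,0} = 1
P-positions are exactly the n with G(n) = 0.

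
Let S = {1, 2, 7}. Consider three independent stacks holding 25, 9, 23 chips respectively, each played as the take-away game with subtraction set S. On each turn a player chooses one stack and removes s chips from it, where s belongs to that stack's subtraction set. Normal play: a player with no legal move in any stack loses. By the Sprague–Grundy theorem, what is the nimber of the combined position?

All stacks use S = {1, 2, 7}:
G(0) = 0
G(1) = mex{0} = 1
G(2) = mex{1,0} = 2
G(3) = mex{2,1} = 0
G(4) = mex{0,2} = 1
G(5) = mex{1,0} = 2
G(6) = mex{2,1} = 0
G(7) = mex{0,2,0} = 1
G(8) = mex{1,0,1} = 2
G(9) = mex{2,1,2} = 0
G(10) = mex{0,2,0} = 1
G(11) = mex{1,0,1} = 2
G(12) = mex{2,1,2} = 0
G(13) = mex{0,2,0} = 1
G(14) = mex{1,0,1} = 2
G(15) = mex{2,1,2} = 0
G(16) = mex{0,2,0} = 1
G(17) = mex{1,0,1} = 2
G(18) = mex{2,1,2} = 0
G(19) = mex{0,2,0} = 1
G(20) = mex{1,0,1} = 2
G(21) = mex{2,1,2} = 0
G(22) = mex{0,2,0} = 1
G(23) = mex{1,0,1} = 2
G(24) = mex{2,1,2} = 0
G(25) = mex{0,2,0} = 1
Stack A: G(25) = 1.
Stack B: G(9) = 0.
Stack C: G(23) = 2.
Combined Grundy value = 1 ⊕ 0 ⊕ 2 = 3.

3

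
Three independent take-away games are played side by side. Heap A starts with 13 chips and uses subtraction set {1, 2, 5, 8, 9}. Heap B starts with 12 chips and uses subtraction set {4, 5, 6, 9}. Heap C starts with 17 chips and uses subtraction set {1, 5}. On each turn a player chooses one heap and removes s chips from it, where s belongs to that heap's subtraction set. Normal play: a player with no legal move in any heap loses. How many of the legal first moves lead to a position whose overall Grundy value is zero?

Heap A, S = {1, 2, 5, 8, 9}:
G(0) = 0
G(1) = mex{0} = 1
G(2) = mex{1,0} = 2
G(3) = mex{2,1} = 0
G(4) = mex{0,2} = 1
G(5) = mex{1,0,0} = 2
G(6) = mex{2,1,1} = 0
G(7) = mex{0,2,2} = 1
G(8) = mex{1,0,0,0} = 2
G(9) = mex{2,1,1,1,0} = 3
G(10) = mex{3,2,2,2,1} = 0
G(11) = mex{0,3,0,0,2} = 1
G(12) = mex{1,0,1,1,0} = 2
G(13) = mex{2,1,2,2,1} = 0
G_A(13) = 0.
Heap B, S = {4, 5, 6, 9}:
n :  0  1  2  3  4  5  6  7  8  9 10 11 12
G :  0  0  0  0  1  1  1  1  2  2  2  2  3
G_B(12) = 3.
Heap C, S = {1, 5}:
n :  0  1  2  3  4  5  6  7  8  9 10 11 12 13 14 15 16 17
G :  0  1  0  1  0  1  0  1  0  1  0  1  0  1  0  1  0  1
G_C(17) = 1.
Combined Grundy value = 0 ⊕ 3 ⊕ 1 = 2.
A winning move leaves total XOR = 0, i.e. changes one component's Grundy value g to g ⊕ X where X is the current total.
Heap A: need g' = 0⊕2 = 2. Options: 13−1→G=2, 13−2→G=1, 13−5→G=2, 13−8→G=2, 13−9→G=1. Hits: 3.
Heap B: need g' = 3⊕2 = 1. Options: 12−4→G=2, 12−5→G=1, 12−6→G=1, 12−9→G=0. Hits: 2.
Heap C: need g' = 1⊕2 = 3. Options: 17−1→G=0, 17−5→G=0. Hits: 0.

5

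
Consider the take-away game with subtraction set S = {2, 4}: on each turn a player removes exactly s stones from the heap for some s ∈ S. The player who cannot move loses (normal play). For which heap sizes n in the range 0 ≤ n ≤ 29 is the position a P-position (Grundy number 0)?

0, 1, 6, 7, 12, 13, 18, 19, 24, 25

G(0) = 0
G(1) = mex{} = 0
G(2) = mex{0} = 1
G(3) = mex{0} = 1
G(4) = mex{1,0} = 2
G(5) = mex{1,0} = 2
G(6) = mex{2,1} = 0
G(7) = mex{2,1} = 0
G(8) = mex{0,2} = 1
G(9) = mex{0,2} = 1
G(10) = mex{1,0} = 2
G(11) = mex{1,0} = 2
G(12) = mex{2,1} = 0
G(13) = mex{2,1} = 0
G(14) = mex{0,2} = 1
G(15) = mex{0,2} = 1
G(16) = mex{1,0} = 2
G(17) = mex{1,0} = 2
G(18) = mex{2,1} = 0
G(19) = mex{2,1} = 0
G(20) = mex{0,2} = 1
G(21) = mex{0,2} = 1
G(22) = mex{1,0} = 2
G(23) = mex{1,0} = 2
G(24) = mex{2,1} = 0
G(25) = mex{2,1} = 0
G(26) = mex{0,2} = 1
G(27) = mex{0,2} = 1
G(28) = mex{1,0} = 2
G(29) = mex{1,0} = 2
P-positions are exactly the n with G(n) = 0.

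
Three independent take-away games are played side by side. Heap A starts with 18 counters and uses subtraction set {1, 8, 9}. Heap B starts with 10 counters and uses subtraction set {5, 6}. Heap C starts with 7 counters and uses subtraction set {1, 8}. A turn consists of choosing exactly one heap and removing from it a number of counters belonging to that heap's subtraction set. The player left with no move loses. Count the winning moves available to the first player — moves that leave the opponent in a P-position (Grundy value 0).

Heap A, S = {1, 8, 9}:
n :  0  1  2  3  4  5  6  7  8  9 10 11 12 13 14 15 16 17 18
G :  0  1  0  1  0  1  0  1  2  3  2  3  2  3  2  3  0  1  0
G_A(18) = 0.
Heap B, S = {5, 6}:
G(0) = 0
G(1) = mex{} = 0
G(2) = mex{} = 0
G(3) = mex{} = 0
G(4) = mex{} = 0
G(5) = mex{0} = 1
G(6) = mex{0,0} = 1
G(7) = mex{0,0} = 1
G(8) = mex{0,0} = 1
G(9) = mex{0,0} = 1
G(10) = mex{1,0} = 2
G_B(10) = 2.
Heap C, S = {1, 8}:
G(0) = 0
G(1) = mex{0} = 1
G(2) = mex{1} = 0
G(3) = mex{0} = 1
G(4) = mex{1} = 0
G(5) = mex{0} = 1
G(6) = mex{1} = 0
G(7) = mex{0} = 1
G_C(7) = 1.
Combined Grundy value = 0 ⊕ 2 ⊕ 1 = 3.
A winning move leaves total XOR = 0, i.e. changes one component's Grundy value g to g ⊕ X where X is the current total.
Heap A: need g' = 0⊕3 = 3. Options: 18−1→G=1, 18−8→G=2, 18−9→G=3. Hits: 1.
Heap B: need g' = 2⊕3 = 1. Options: 10−5→G=1, 10−6→G=0. Hits: 1.
Heap C: need g' = 1⊕3 = 2. Options: 7−1→G=0. Hits: 0.

2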